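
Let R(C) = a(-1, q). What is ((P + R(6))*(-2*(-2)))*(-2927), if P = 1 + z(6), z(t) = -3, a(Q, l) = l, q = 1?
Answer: 11708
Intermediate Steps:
R(C) = 1
P = -2 (P = 1 - 3 = -2)
((P + R(6))*(-2*(-2)))*(-2927) = ((-2 + 1)*(-2*(-2)))*(-2927) = -1*4*(-2927) = -4*(-2927) = 11708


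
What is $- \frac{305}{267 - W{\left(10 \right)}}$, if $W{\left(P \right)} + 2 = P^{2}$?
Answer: $- \frac{305}{169} \approx -1.8047$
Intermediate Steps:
$W{\left(P \right)} = -2 + P^{2}$
$- \frac{305}{267 - W{\left(10 \right)}} = - \frac{305}{267 - \left(-2 + 10^{2}\right)} = - \frac{305}{267 - \left(-2 + 100\right)} = - \frac{305}{267 - 98} = - \frac{305}{169}$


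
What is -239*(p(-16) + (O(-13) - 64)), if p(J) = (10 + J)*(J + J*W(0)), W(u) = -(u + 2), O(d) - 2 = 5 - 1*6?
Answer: 38001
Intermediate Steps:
O(d) = 1 (O(d) = 2 + (5 - 1*6) = 2 + (5 - 6) = 2 - 1 = 1)
W(u) = -2 - u (W(u) = -(2 + u) = -2 - u)
p(J) = -J*(10 + J) (p(J) = (10 + J)*(J + J*(-2 - 1*0)) = (10 + J)*(J + J*(-2 + 0)) = (10 + J)*(J + J*(-2)) = (10 + J)*(J - 2*J) = (10 + J)*(-J) = -J*(10 + J))
-239*(p(-16) + (O(-13) - 64)) = -239*(-1*(-16)*(10 - 16) + (1 - 64)) = -239*(-1*(-16)*(-6) - 63) = -239*(-96 - 63) = -239*(-159) = 38001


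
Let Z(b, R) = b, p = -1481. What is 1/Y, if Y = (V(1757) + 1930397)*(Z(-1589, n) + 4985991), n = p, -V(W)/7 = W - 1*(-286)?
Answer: 1/9550592734592 ≈ 1.0471e-13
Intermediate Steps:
V(W) = -2002 - 7*W (V(W) = -7*(W - 1*(-286)) = -7*(W + 286) = -7*(286 + W) = -2002 - 7*W)
n = -1481
Y = 9550592734592 (Y = ((-2002 - 7*1757) + 1930397)*(-1589 + 4985991) = ((-2002 - 12299) + 1930397)*4984402 = (-14301 + 1930397)*4984402 = 1916096*4984402 = 9550592734592)
1/Y = 1/9550592734592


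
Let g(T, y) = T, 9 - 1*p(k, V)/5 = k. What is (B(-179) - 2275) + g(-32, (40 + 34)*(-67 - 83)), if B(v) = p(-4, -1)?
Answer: -2242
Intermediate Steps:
p(k, V) = 45 - 5*k
B(v) = 65 (B(v) = 45 - 5*(-4) = 45 + 20 = 65)
(B(-179) - 2275) + g(-32, (40 + 34)*(-67 - 83)) = (65 - 2275) - 32 = -2210 - 32 = -2242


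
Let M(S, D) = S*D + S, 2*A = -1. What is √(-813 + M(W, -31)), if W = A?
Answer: I*√798 ≈ 28.249*I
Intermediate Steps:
A = -½ (A = (½)*(-1) = -½ ≈ -0.50000)
W = -½ ≈ -0.50000
M(S, D) = S + D*S (M(S, D) = D*S + S = S + D*S)
√(-813 + M(W, -31)) = √(-813 - (1 - 31)/2) = √(-813 - ½*(-30)) = √(-813 + 15) = √(-798) = I*√798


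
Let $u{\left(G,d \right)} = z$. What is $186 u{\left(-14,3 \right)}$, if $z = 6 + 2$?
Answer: $1488$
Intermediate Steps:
$z = 8$
$u{\left(G,d \right)} = 8$
$186 u{\left(-14,3 \right)} = 186 \cdot 8 = 1488$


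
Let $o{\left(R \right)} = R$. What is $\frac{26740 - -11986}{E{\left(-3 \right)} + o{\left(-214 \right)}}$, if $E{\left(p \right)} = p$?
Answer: $- \frac{38726}{217} \approx -178.46$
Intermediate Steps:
$\frac{26740 - -11986}{E{\left(-3 \right)} + o{\left(-214 \right)}} = \frac{26740 - -11986}{-3 - 214} = \frac{26740 + \left(-7131 + 19117\right)}{-217} = \left(26740 + 11986\right) \left(- \frac{1}{217}\right) = 38726 \left(- \frac{1}{217}\right) = - \frac{38726}{217}$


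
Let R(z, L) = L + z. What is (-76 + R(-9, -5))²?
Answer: 8100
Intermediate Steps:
(-76 + R(-9, -5))² = (-76 + (-5 - 9))² = (-76 - 14)² = (-90)² = 8100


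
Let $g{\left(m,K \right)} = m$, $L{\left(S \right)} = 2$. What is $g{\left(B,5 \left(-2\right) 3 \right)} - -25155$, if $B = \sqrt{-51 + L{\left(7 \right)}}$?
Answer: $25155 + 7 i \approx 25155.0 + 7.0 i$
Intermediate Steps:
$B = 7 i$ ($B = \sqrt{-51 + 2} = \sqrt{-49} = 7 i \approx 7.0 i$)
$g{\left(B,5 \left(-2\right) 3 \right)} - -25155 = 7 i - -25155 = 7 i + 25155 = 25155 + 7 i$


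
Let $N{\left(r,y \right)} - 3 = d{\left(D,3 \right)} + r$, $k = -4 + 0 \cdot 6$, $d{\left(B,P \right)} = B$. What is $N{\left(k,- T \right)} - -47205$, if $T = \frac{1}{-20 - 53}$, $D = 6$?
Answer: $47210$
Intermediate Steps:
$T = - \frac{1}{73}$ ($T = \frac{1}{-73} = - \frac{1}{73} \approx -0.013699$)
$k = -4$ ($k = -4 + 0 = -4$)
$N{\left(r,y \right)} = 9 + r$ ($N{\left(r,y \right)} = 3 + \left(6 + r\right) = 9 + r$)
$N{\left(k,- T \right)} - -47205 = \left(9 - 4\right) - -47205 = 5 + 47205 = 47210$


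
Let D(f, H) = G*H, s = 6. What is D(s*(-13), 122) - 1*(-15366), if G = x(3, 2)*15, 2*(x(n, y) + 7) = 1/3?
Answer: 2861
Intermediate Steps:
x(n, y) = -41/6 (x(n, y) = -7 + (½)/3 = -7 + (½)*(⅓) = -7 + ⅙ = -41/6)
G = -205/2 (G = -41/6*15 = -205/2 ≈ -102.50)
D(f, H) = -205*H/2
D(s*(-13), 122) - 1*(-15366) = -205/2*122 - 1*(-15366) = -12505 + 15366 = 2861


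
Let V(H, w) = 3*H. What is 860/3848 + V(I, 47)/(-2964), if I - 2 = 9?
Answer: 7763/36556 ≈ 0.21236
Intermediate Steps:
I = 11 (I = 2 + 9 = 11)
860/3848 + V(I, 47)/(-2964) = 860/3848 + (3*11)/(-2964) = 860*(1/3848) + 33*(-1/2964) = 215/962 - 11/988 = 7763/36556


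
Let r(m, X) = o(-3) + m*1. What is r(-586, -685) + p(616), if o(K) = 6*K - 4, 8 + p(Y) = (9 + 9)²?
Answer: -292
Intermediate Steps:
p(Y) = 316 (p(Y) = -8 + (9 + 9)² = -8 + 18² = -8 + 324 = 316)
o(K) = -4 + 6*K
r(m, X) = -22 + m (r(m, X) = (-4 + 6*(-3)) + m*1 = (-4 - 18) + m = -22 + m)
r(-586, -685) + p(616) = (-22 - 586) + 316 = -608 + 316 = -292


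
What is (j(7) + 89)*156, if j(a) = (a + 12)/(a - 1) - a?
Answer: 13286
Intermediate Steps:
j(a) = -a + (12 + a)/(-1 + a) (j(a) = (12 + a)/(-1 + a) - a = -a + (12 + a)/(-1 + a))
(j(7) + 89)*156 = ((12 - 1*7² + 2*7)/(-1 + 7) + 89)*156 = ((12 - 1*49 + 14)/6 + 89)*156 = ((12 - 49 + 14)/6 + 89)*156 = ((⅙)*(-23) + 89)*156 = (-23/6 + 89)*156 = (511/6)*156 = 13286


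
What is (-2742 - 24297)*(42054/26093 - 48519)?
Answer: 34230406355307/26093 ≈ 1.3119e+9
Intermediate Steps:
(-2742 - 24297)*(42054/26093 - 48519) = -27039*(42054*(1/26093) - 48519) = -27039*(42054/26093 - 48519) = -27039*(-1265964213/26093) = 34230406355307/26093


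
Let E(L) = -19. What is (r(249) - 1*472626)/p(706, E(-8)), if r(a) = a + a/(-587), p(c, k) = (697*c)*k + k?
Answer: 277285548/5488201699 ≈ 0.050524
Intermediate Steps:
p(c, k) = k + 697*c*k (p(c, k) = 697*c*k + k = k + 697*c*k)
r(a) = 586*a/587 (r(a) = a + a*(-1/587) = a - a/587 = 586*a/587)
(r(249) - 1*472626)/p(706, E(-8)) = ((586/587)*249 - 1*472626)/((-19*(1 + 697*706))) = (145914/587 - 472626)/((-19*(1 + 492082))) = -277285548/(587*((-19*492083))) = -277285548/587/(-9349577) = -277285548/587*(-1/9349577) = 277285548/5488201699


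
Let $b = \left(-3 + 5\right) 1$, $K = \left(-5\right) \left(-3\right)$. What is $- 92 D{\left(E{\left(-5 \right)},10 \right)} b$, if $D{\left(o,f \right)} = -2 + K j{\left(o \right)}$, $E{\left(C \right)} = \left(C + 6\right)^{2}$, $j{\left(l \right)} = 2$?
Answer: $-5152$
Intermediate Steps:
$K = 15$
$E{\left(C \right)} = \left(6 + C\right)^{2}$
$D{\left(o,f \right)} = 28$ ($D{\left(o,f \right)} = -2 + 15 \cdot 2 = -2 + 30 = 28$)
$b = 2$ ($b = 2 \cdot 1 = 2$)
$- 92 D{\left(E{\left(-5 \right)},10 \right)} b = \left(-92\right) 28 \cdot 2 = \left(-2576\right) 2 = -5152$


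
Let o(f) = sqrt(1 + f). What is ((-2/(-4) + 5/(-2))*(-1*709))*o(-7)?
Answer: 1418*I*sqrt(6) ≈ 3473.4*I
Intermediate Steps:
((-2/(-4) + 5/(-2))*(-1*709))*o(-7) = ((-2/(-4) + 5/(-2))*(-1*709))*sqrt(1 - 7) = ((-2*(-1/4) + 5*(-1/2))*(-709))*sqrt(-6) = ((1/2 - 5/2)*(-709))*(I*sqrt(6)) = (-2*(-709))*(I*sqrt(6)) = 1418*(I*sqrt(6)) = 1418*I*sqrt(6)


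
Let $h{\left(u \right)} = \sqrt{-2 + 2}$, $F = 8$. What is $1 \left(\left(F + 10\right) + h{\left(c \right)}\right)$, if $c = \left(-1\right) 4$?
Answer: $18$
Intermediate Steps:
$c = -4$
$h{\left(u \right)} = 0$ ($h{\left(u \right)} = \sqrt{0} = 0$)
$1 \left(\left(F + 10\right) + h{\left(c \right)}\right) = 1 \left(\left(8 + 10\right) + 0\right) = 1 \left(18 + 0\right) = 1 \cdot 18 = 18$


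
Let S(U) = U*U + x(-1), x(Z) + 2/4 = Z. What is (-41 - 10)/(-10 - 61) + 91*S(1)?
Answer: -6359/142 ≈ -44.782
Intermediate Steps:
x(Z) = -1/2 + Z
S(U) = -3/2 + U**2 (S(U) = U*U + (-1/2 - 1) = U**2 - 3/2 = -3/2 + U**2)
(-41 - 10)/(-10 - 61) + 91*S(1) = (-41 - 10)/(-10 - 61) + 91*(-3/2 + 1**2) = -51/(-71) + 91*(-3/2 + 1) = -51*(-1/71) + 91*(-1/2) = 51/71 - 91/2 = -6359/142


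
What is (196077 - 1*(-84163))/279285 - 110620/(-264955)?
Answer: 4205819836/2959918287 ≈ 1.4209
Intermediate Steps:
(196077 - 1*(-84163))/279285 - 110620/(-264955) = (196077 + 84163)*(1/279285) - 110620*(-1/264955) = 280240*(1/279285) + 22124/52991 = 56048/55857 + 22124/52991 = 4205819836/2959918287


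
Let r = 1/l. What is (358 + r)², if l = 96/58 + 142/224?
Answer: 7102107740484/55279225 ≈ 1.2848e+5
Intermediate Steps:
l = 7435/3248 (l = 96*(1/58) + 142*(1/224) = 48/29 + 71/112 = 7435/3248 ≈ 2.2891)
r = 3248/7435 (r = 1/(7435/3248) = 3248/7435 ≈ 0.43685)
(358 + r)² = (358 + 3248/7435)² = (2664978/7435)² = 7102107740484/55279225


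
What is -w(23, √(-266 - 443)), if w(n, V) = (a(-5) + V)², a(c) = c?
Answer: 684 + 10*I*√709 ≈ 684.0 + 266.27*I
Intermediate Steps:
w(n, V) = (-5 + V)²
-w(23, √(-266 - 443)) = -(-5 + √(-266 - 443))² = -(-5 + √(-709))² = -(-5 + I*√709)²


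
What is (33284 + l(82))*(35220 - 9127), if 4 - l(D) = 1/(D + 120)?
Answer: 175453898275/202 ≈ 8.6858e+8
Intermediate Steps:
l(D) = 4 - 1/(120 + D) (l(D) = 4 - 1/(D + 120) = 4 - 1/(120 + D))
(33284 + l(82))*(35220 - 9127) = (33284 + (479 + 4*82)/(120 + 82))*(35220 - 9127) = (33284 + (479 + 328)/202)*26093 = (33284 + (1/202)*807)*26093 = (33284 + 807/202)*26093 = (6724175/202)*26093 = 175453898275/202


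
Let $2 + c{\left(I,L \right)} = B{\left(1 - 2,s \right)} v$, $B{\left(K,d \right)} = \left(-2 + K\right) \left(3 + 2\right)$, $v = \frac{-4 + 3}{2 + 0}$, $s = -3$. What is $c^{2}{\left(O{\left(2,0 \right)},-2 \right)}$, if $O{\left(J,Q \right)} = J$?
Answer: $\frac{121}{4} \approx 30.25$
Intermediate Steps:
$v = - \frac{1}{2} \approx -0.5$
$B{\left(K,d \right)} = -10 + 5 K$ ($B{\left(K,d \right)} = \left(-2 + K\right) 5 = -10 + 5 K$)
$c{\left(I,L \right)} = \frac{11}{2}$ ($c{\left(I,L \right)} = -2 + \left(-10 + 5 \left(1 - 2\right)\right) \left(- \frac{1}{2}\right) = -2 + \left(-10 + 5 \left(-1\right)\right) \left(- \frac{1}{2}\right) = -2 + \left(-10 - 5\right) \left(- \frac{1}{2}\right) = -2 - - \frac{15}{2} = -2 + \frac{15}{2} = \frac{11}{2}$)
$c^{2}{\left(O{\left(2,0 \right)},-2 \right)} = \left(\frac{11}{2}\right)^{2} = \frac{121}{4}$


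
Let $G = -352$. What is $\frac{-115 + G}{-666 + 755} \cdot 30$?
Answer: $- \frac{14010}{89} \approx -157.42$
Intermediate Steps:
$\frac{-115 + G}{-666 + 755} \cdot 30 = \frac{-115 - 352}{-666 + 755} \cdot 30 = - \frac{467}{89} \cdot 30 = \left(-467\right) \frac{1}{89} \cdot 30 = \left(- \frac{467}{89}\right) 30 = - \frac{14010}{89}$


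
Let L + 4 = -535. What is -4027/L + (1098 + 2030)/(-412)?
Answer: -6717/55517 ≈ -0.12099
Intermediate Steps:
L = -539 (L = -4 - 535 = -539)
-4027/L + (1098 + 2030)/(-412) = -4027/(-539) + (1098 + 2030)/(-412) = -4027*(-1/539) + 3128*(-1/412) = 4027/539 - 782/103 = -6717/55517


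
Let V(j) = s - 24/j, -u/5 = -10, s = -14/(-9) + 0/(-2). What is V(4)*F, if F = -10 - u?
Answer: 800/3 ≈ 266.67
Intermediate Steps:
s = 14/9 (s = -14*(-⅑) + 0*(-½) = 14/9 + 0 = 14/9 ≈ 1.5556)
u = 50 (u = -5*(-10) = 50)
F = -60 (F = -10 - 1*50 = -10 - 50 = -60)
V(j) = 14/9 - 24/j
V(4)*F = (14/9 - 24/4)*(-60) = (14/9 - 24*¼)*(-60) = (14/9 - 6)*(-60) = -40/9*(-60) = 800/3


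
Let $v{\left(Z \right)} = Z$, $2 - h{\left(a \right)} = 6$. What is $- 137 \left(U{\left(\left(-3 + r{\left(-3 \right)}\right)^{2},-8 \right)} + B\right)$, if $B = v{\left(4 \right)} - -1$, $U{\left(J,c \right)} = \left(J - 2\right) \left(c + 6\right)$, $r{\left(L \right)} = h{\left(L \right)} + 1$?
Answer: $8631$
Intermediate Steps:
$h{\left(a \right)} = -4$ ($h{\left(a \right)} = 2 - 6 = -4$)
$r{\left(L \right)} = -3$ ($r{\left(L \right)} = -4 + 1 = -3$)
$U{\left(J,c \right)} = \left(-2 + J\right) \left(6 + c\right)$
$B = 5$ ($B = 4 - -1 = 4 + 1 = 5$)
$- 137 \left(U{\left(\left(-3 + r{\left(-3 \right)}\right)^{2},-8 \right)} + B\right) = - 137 \left(\left(-12 - -16 + 6 \left(-3 - 3\right)^{2} + \left(-3 - 3\right)^{2} \left(-8\right)\right) + 5\right) = - 137 \left(\left(-12 + 16 + 6 \left(-6\right)^{2} + \left(-6\right)^{2} \left(-8\right)\right) + 5\right) = - 137 \left(\left(-12 + 16 + 6 \cdot 36 + 36 \left(-8\right)\right) + 5\right) = - 137 \left(\left(-12 + 16 + 216 - 288\right) + 5\right) = - 137 \left(-68 + 5\right) = \left(-137\right) \left(-63\right) = 8631$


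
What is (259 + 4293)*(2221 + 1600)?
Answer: 17393192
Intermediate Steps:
(259 + 4293)*(2221 + 1600) = 4552*3821 = 17393192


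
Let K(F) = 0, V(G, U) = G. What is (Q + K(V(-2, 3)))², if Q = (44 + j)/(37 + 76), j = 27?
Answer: 5041/12769 ≈ 0.39478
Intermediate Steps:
Q = 71/113 (Q = (44 + 27)/(37 + 76) = 71/113 ≈ 0.62832)
(Q + K(V(-2, 3)))² = (71/113 + 0)² = (71/113)² = 5041/12769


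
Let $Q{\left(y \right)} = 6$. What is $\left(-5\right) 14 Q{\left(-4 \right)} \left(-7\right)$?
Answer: $2940$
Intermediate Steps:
$\left(-5\right) 14 Q{\left(-4 \right)} \left(-7\right) = \left(-5\right) 14 \cdot 6 \left(-7\right) = \left(-70\right) 6 \left(-7\right) = \left(-420\right) \left(-7\right) = 2940$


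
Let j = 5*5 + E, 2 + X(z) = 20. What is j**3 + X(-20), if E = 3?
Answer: 21970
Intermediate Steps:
X(z) = 18 (X(z) = -2 + 20 = 18)
j = 28 (j = 5*5 + 3 = 25 + 3 = 28)
j**3 + X(-20) = 28**3 + 18 = 21952 + 18 = 21970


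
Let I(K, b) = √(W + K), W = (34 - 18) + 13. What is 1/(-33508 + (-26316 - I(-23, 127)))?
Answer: -29912/1789455485 + √6/3578910970 ≈ -1.6715e-5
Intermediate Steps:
W = 29 (W = 16 + 13 = 29)
I(K, b) = √(29 + K)
1/(-33508 + (-26316 - I(-23, 127))) = 1/(-33508 + (-26316 - √(29 - 23))) = 1/(-33508 + (-26316 - √6)) = 1/(-59824 - √6)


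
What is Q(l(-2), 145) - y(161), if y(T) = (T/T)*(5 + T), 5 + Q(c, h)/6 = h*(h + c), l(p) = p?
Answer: 124214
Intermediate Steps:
Q(c, h) = -30 + 6*h*(c + h) (Q(c, h) = -30 + 6*(h*(h + c)) = -30 + 6*(h*(c + h)) = -30 + 6*h*(c + h))
y(T) = 5 + T (y(T) = 1*(5 + T) = 5 + T)
Q(l(-2), 145) - y(161) = (-30 + 6*145² + 6*(-2)*145) - (5 + 161) = (-30 + 6*21025 - 1740) - 1*166 = (-30 + 126150 - 1740) - 166 = 124380 - 166 = 124214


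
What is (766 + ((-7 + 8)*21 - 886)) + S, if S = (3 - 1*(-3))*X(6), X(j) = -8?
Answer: -147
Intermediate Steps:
S = -48 (S = (3 - 1*(-3))*(-8) = (3 + 3)*(-8) = 6*(-8) = -48)
(766 + ((-7 + 8)*21 - 886)) + S = (766 + ((-7 + 8)*21 - 886)) - 48 = (766 + (1*21 - 886)) - 48 = (766 + (21 - 886)) - 48 = (766 - 865) - 48 = -99 - 48 = -147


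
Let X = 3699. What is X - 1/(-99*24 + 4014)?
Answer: 6058961/1638 ≈ 3699.0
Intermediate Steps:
X - 1/(-99*24 + 4014) = 3699 - 1/(-99*24 + 4014) = 3699 - 1/(-2376 + 4014) = 3699 - 1/1638 = 6058961/1638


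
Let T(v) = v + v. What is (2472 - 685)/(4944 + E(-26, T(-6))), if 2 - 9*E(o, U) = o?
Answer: 16083/44524 ≈ 0.36122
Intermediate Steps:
T(v) = 2*v
E(o, U) = 2/9 - o/9
(2472 - 685)/(4944 + E(-26, T(-6))) = (2472 - 685)/(4944 + (2/9 - 1/9*(-26))) = 1787/(4944 + (2/9 + 26/9)) = 1787/(4944 + 28/9) = 1787/(44524/9) = 1787*(9/44524) = 16083/44524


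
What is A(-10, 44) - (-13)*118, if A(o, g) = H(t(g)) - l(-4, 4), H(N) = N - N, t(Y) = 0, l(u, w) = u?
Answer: 1538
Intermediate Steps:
H(N) = 0
A(o, g) = 4 (A(o, g) = 0 - 1*(-4) = 0 + 4 = 4)
A(-10, 44) - (-13)*118 = 4 - (-13)*118 = 4 - 1*(-1534) = 4 + 1534 = 1538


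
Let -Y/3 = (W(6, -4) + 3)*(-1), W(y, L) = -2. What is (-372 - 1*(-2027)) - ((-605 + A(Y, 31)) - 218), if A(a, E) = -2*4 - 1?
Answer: 2487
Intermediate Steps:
Y = 3 (Y = -3*(-2 + 3)*(-1) = -3*(-1) = 3)
A(a, E) = -9 (A(a, E) = -8 - 1 = -9)
(-372 - 1*(-2027)) - ((-605 + A(Y, 31)) - 218) = (-372 - 1*(-2027)) - ((-605 - 9) - 218) = (-372 + 2027) - (-614 - 218) = 1655 - 1*(-832) = 1655 + 832 = 2487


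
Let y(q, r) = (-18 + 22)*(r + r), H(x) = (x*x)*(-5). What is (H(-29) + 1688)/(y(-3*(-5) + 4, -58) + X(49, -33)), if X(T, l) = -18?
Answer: 2517/482 ≈ 5.2220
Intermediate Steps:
H(x) = -5*x² (H(x) = x²*(-5) = -5*x²)
y(q, r) = 8*r (y(q, r) = 4*(2*r) = 8*r)
(H(-29) + 1688)/(y(-3*(-5) + 4, -58) + X(49, -33)) = (-5*(-29)² + 1688)/(8*(-58) - 18) = (-5*841 + 1688)/(-464 - 18) = (-4205 + 1688)/(-482) = -2517*(-1/482) = 2517/482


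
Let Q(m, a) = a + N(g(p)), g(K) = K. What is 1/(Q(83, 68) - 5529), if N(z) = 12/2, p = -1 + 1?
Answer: -1/5455 ≈ -0.00018332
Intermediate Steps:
p = 0
N(z) = 6 (N(z) = 12*(½) = 6)
Q(m, a) = 6 + a (Q(m, a) = a + 6 = 6 + a)
1/(Q(83, 68) - 5529) = 1/((6 + 68) - 5529) = 1/(74 - 5529) = 1/(-5455) = -1/5455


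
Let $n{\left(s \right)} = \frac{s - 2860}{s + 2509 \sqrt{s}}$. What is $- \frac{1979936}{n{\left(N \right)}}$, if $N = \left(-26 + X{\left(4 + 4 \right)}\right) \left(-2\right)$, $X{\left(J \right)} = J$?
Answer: $\frac{3734654280}{353} \approx 1.058 \cdot 10^{7}$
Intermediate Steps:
$N = 36$ ($N = \left(-26 + \left(4 + 4\right)\right) \left(-2\right) = \left(-26 + 8\right) \left(-2\right) = \left(-18\right) \left(-2\right) = 36$)
$n{\left(s \right)} = \frac{-2860 + s}{s + 2509 \sqrt{s}}$
$- \frac{1979936}{n{\left(N \right)}} = - \frac{1979936}{\frac{1}{36 + 2509 \sqrt{36}} \left(-2860 + 36\right)} = - \frac{1979936}{\frac{1}{36 + 2509 \cdot 6} \left(-2824\right)} = - \frac{1979936}{\frac{1}{36 + 15054} \left(-2824\right)} = - \frac{1979936}{\frac{1}{15090} \left(-2824\right)} = - \frac{1979936}{- \frac{1412}{7545}} = \left(-1979936\right) \left(- \frac{7545}{1412}\right) = \frac{3734654280}{353}$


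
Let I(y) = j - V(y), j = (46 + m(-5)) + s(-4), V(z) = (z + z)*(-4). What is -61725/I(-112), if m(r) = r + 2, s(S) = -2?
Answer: 4115/57 ≈ 72.193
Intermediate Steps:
m(r) = 2 + r
V(z) = -8*z (V(z) = (2*z)*(-4) = -8*z)
j = 41 (j = (46 + (2 - 5)) - 2 = (46 - 3) - 2 = 43 - 2 = 41)
I(y) = 41 + 8*y (I(y) = 41 - (-8)*y = 41 + 8*y)
-61725/I(-112) = -61725/(41 + 8*(-112)) = -61725/(41 - 896) = -61725/(-855) = -61725*(-1/855) = 4115/57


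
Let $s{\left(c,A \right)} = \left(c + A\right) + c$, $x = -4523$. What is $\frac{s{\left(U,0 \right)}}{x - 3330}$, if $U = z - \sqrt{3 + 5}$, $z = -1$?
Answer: $\frac{2}{7853} + \frac{4 \sqrt{2}}{7853} \approx 0.00097502$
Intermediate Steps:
$U = -1 - 2 \sqrt{2}$ ($U = -1 - \sqrt{3 + 5} = -1 - \sqrt{8} = -1 - 2 \sqrt{2} \approx -3.8284$)
$s{\left(c,A \right)} = A + 2 c$ ($s{\left(c,A \right)} = \left(A + c\right) + c = A + 2 c$)
$\frac{s{\left(U,0 \right)}}{x - 3330} = \frac{0 + 2 \left(-1 - 2 \sqrt{2}\right)}{-4523 - 3330} = \frac{0 - \left(2 + 4 \sqrt{2}\right)}{-7853} = - \frac{-2 - 4 \sqrt{2}}{7853} = \frac{2}{7853} + \frac{4 \sqrt{2}}{7853}$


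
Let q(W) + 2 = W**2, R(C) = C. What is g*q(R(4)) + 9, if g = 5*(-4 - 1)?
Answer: -341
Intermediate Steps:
q(W) = -2 + W**2
g = -25 (g = 5*(-5) = -25)
g*q(R(4)) + 9 = -25*(-2 + 4**2) + 9 = -25*(-2 + 16) + 9 = -25*14 + 9 = -350 + 9 = -341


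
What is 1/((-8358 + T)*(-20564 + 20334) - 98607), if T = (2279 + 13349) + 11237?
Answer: -1/4355217 ≈ -2.2961e-7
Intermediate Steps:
T = 26865 (T = 15628 + 11237 = 26865)
1/((-8358 + T)*(-20564 + 20334) - 98607) = 1/((-8358 + 26865)*(-20564 + 20334) - 98607) = 1/(18507*(-230) - 98607) = 1/(-4256610 - 98607) = 1/(-4355217) = -1/4355217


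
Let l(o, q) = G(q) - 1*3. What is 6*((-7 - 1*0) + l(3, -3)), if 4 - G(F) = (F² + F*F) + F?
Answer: -126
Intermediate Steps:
G(F) = 4 - F - 2*F² (G(F) = 4 - ((F² + F*F) + F) = 4 - ((F² + F²) + F) = 4 - (2*F² + F) = 4 - (F + 2*F²) = 4 + (-F - 2*F²) = 4 - F - 2*F²)
l(o, q) = 1 - q - 2*q² (l(o, q) = (4 - q - 2*q²) - 1*3 = (4 - q - 2*q²) - 3 = 1 - q - 2*q²)
6*((-7 - 1*0) + l(3, -3)) = 6*((-7 - 1*0) + (1 - 1*(-3) - 2*(-3)²)) = 6*((-7 + 0) + (1 + 3 - 2*9)) = 6*(-7 + (1 + 3 - 18)) = 6*(-7 - 14) = 6*(-21) = -126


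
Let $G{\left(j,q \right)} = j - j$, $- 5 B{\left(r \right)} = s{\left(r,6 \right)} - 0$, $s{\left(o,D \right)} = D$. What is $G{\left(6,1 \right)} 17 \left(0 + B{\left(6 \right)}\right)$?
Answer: $0$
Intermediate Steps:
$B{\left(r \right)} = - \frac{6}{5}$ ($B{\left(r \right)} = - \frac{6 - 0}{5} = - \frac{6 + 0}{5} = \left(- \frac{1}{5}\right) 6 = - \frac{6}{5}$)
$G{\left(j,q \right)} = 0$
$G{\left(6,1 \right)} 17 \left(0 + B{\left(6 \right)}\right) = 0 \cdot 17 \left(0 - \frac{6}{5}\right) = 0 \cdot 17 \left(- \frac{6}{5}\right) = 0 \left(- \frac{102}{5}\right) = 0$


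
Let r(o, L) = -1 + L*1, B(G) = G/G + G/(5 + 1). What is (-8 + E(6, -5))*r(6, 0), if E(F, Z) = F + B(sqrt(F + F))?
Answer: 1 - sqrt(3)/3 ≈ 0.42265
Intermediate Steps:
B(G) = 1 + G/6
r(o, L) = -1 + L
E(F, Z) = 1 + F + sqrt(2)*sqrt(F)/6 (E(F, Z) = F + (1 + sqrt(F + F)/6) = F + (1 + sqrt(2*F)/6) = F + (1 + (sqrt(2)*sqrt(F))/6) = F + (1 + sqrt(2)*sqrt(F)/6) = 1 + F + sqrt(2)*sqrt(F)/6)
(-8 + E(6, -5))*r(6, 0) = (-8 + (1 + 6 + sqrt(2)*sqrt(6)/6))*(-1 + 0) = (-8 + (1 + 6 + sqrt(3)/3))*(-1) = (-8 + (7 + sqrt(3)/3))*(-1) = (-1 + sqrt(3)/3)*(-1) = 1 - sqrt(3)/3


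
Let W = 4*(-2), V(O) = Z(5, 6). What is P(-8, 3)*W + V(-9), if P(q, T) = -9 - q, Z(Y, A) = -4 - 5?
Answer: -1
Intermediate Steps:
Z(Y, A) = -9
V(O) = -9
W = -8
P(-8, 3)*W + V(-9) = (-9 - 1*(-8))*(-8) - 9 = (-9 + 8)*(-8) - 9 = -1*(-8) - 9 = 8 - 9 = -1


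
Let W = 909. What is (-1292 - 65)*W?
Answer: -1233513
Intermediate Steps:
(-1292 - 65)*W = (-1292 - 65)*909 = -1357*909 = -1233513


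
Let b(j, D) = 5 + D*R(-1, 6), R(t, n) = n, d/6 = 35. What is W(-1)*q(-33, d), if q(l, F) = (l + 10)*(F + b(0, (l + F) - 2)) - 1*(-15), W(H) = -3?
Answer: 87240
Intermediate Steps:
d = 210 (d = 6*35 = 210)
b(j, D) = 5 + 6*D (b(j, D) = 5 + D*6 = 5 + 6*D)
q(l, F) = 15 + (10 + l)*(-7 + 6*l + 7*F) (q(l, F) = (l + 10)*(F + (5 + 6*((l + F) - 2))) - 1*(-15) = (10 + l)*(F + (5 + 6*((F + l) - 2))) + 15 = (10 + l)*(F + (5 + 6*(-2 + F + l))) + 15 = (10 + l)*(F + (5 + (-12 + 6*F + 6*l))) + 15 = (10 + l)*(F + (-7 + 6*F + 6*l)) + 15 = (10 + l)*(-7 + 6*l + 7*F) + 15 = 15 + (10 + l)*(-7 + 6*l + 7*F))
W(-1)*q(-33, d) = -3*(-55 + 6*(-33)² + 53*(-33) + 70*210 + 7*210*(-33)) = -3*(-55 + 6*1089 - 1749 + 14700 - 48510) = -3*(-55 + 6534 - 1749 + 14700 - 48510) = -3*(-29080) = 87240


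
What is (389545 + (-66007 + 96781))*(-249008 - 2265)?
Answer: -105614816087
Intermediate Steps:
(389545 + (-66007 + 96781))*(-249008 - 2265) = (389545 + 30774)*(-251273) = 420319*(-251273) = -105614816087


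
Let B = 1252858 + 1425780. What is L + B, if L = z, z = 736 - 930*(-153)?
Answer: 2821664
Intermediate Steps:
z = 143026 (z = 736 + 142290 = 143026)
L = 143026
B = 2678638
L + B = 143026 + 2678638 = 2821664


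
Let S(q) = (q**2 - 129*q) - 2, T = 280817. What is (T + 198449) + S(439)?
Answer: 615354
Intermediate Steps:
S(q) = -2 + q**2 - 129*q
(T + 198449) + S(439) = (280817 + 198449) + (-2 + 439**2 - 129*439) = 479266 + (-2 + 192721 - 56631) = 479266 + 136088 = 615354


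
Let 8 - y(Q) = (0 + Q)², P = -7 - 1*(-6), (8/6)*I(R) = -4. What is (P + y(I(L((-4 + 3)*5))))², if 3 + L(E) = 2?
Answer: 4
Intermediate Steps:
L(E) = -1 (L(E) = -3 + 2 = -1)
I(R) = -3 (I(R) = (¾)*(-4) = -3)
P = -1 (P = -7 + 6 = -1)
y(Q) = 8 - Q² (y(Q) = 8 - (0 + Q)² = 8 - Q²)
(P + y(I(L((-4 + 3)*5))))² = (-1 + (8 - 1*(-3)²))² = (-1 + (8 - 1*9))² = (-1 + (8 - 9))² = (-1 - 1)² = (-2)² = 4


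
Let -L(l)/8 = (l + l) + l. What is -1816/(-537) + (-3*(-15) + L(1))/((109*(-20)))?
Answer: 3947603/1170660 ≈ 3.3721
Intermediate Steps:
L(l) = -24*l (L(l) = -8*((l + l) + l) = -8*(2*l + l) = -24*l)
-1816/(-537) + (-3*(-15) + L(1))/((109*(-20))) = -1816/(-537) + (-3*(-15) - 24*1)/((109*(-20))) = -1816*(-1/537) + (45 - 24)/(-2180) = 1816/537 + 21*(-1/2180) = 1816/537 - 21/2180 = 3947603/1170660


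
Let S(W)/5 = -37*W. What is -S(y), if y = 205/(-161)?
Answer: -37925/161 ≈ -235.56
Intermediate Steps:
y = -205/161 (y = 205*(-1/161) = -205/161 ≈ -1.2733)
S(W) = -185*W (S(W) = 5*(-37*W) = -185*W)
-S(y) = -(-185)*(-205)/161 = -1*37925/161 = -37925/161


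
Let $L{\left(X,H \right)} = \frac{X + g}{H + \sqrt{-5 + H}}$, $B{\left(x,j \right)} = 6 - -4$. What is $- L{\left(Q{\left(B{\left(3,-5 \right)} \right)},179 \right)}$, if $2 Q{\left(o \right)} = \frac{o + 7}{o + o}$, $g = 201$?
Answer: $- \frac{1442203}{1274680} + \frac{8057 \sqrt{174}}{1274680} \approx -1.048$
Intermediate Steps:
$B{\left(x,j \right)} = 10$ ($B{\left(x,j \right)} = 6 + 4 = 10$)
$Q{\left(o \right)} = \frac{7 + o}{4 o}$ ($Q{\left(o \right)} = \frac{\left(o + 7\right) \frac{1}{o + o}}{2} = \frac{\left(7 + o\right) \frac{1}{2 o}}{2} = \frac{\frac{1}{2} \frac{1}{o} \left(7 + o\right)}{2} = \frac{7 + o}{4 o}$)
$L{\left(X,H \right)} = \frac{201 + X}{H + \sqrt{-5 + H}}$ ($L{\left(X,H \right)} = \frac{X + 201}{H + \sqrt{-5 + H}} = \frac{201 + X}{H + \sqrt{-5 + H}}$)
$- L{\left(Q{\left(B{\left(3,-5 \right)} \right)},179 \right)} = - \frac{201 + \frac{7 + 10}{4 \cdot 10}}{179 + \sqrt{-5 + 179}} = - \frac{201 + \frac{1}{4} \cdot \frac{1}{10} \cdot 17}{179 + \sqrt{174}} = - \frac{201 + \frac{17}{40}}{179 + \sqrt{174}} = - \frac{8057}{\left(179 + \sqrt{174}\right) 40} = - \frac{8057}{40 \left(179 + \sqrt{174}\right)}$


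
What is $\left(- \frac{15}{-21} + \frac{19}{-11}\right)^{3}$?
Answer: $- \frac{474552}{456533} \approx -1.0395$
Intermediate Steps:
$\left(- \frac{15}{-21} + \frac{19}{-11}\right)^{3} = \left(\left(-15\right) \left(- \frac{1}{21}\right) + 19 \left(- \frac{1}{11}\right)\right)^{3} = \left(\frac{5}{7} - \frac{19}{11}\right)^{3} = \left(- \frac{78}{77}\right)^{3} = - \frac{474552}{456533}$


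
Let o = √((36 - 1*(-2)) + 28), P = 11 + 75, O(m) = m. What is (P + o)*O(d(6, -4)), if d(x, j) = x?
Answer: 516 + 6*√66 ≈ 564.74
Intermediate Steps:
P = 86
o = √66 (o = √((36 + 2) + 28) = √(38 + 28) = √66 ≈ 8.1240)
(P + o)*O(d(6, -4)) = (86 + √66)*6 = 516 + 6*√66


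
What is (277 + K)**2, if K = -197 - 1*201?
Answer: 14641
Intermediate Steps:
K = -398 (K = -197 - 201 = -398)
(277 + K)**2 = (277 - 398)**2 = (-121)**2 = 14641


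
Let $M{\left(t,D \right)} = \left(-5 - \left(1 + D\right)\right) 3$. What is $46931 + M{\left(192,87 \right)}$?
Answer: $46652$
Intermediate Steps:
$M{\left(t,D \right)} = -18 - 3 D$ ($M{\left(t,D \right)} = \left(-6 - D\right) 3 = -18 - 3 D$)
$46931 + M{\left(192,87 \right)} = 46931 - 279 = 46652$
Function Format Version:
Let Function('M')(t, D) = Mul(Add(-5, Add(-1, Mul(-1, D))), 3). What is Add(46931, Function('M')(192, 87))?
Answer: 46652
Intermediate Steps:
Function('M')(t, D) = Add(-18, Mul(-3, D)) (Function('M')(t, D) = Mul(Add(-6, Mul(-1, D)), 3) = Add(-18, Mul(-3, D)))
Add(46931, Function('M')(192, 87)) = Add(46931, Add(-18, Mul(-3, 87))) = Add(46931, Add(-18, -261)) = Add(46931, -279) = 46652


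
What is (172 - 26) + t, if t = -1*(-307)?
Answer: 453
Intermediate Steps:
t = 307
(172 - 26) + t = (172 - 26) + 307 = 146 + 307 = 453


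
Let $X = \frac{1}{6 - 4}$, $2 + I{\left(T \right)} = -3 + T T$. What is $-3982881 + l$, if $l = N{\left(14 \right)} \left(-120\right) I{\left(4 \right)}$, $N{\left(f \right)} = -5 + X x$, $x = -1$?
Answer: $-3975621$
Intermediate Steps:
$I{\left(T \right)} = -5 + T^{2}$ ($I{\left(T \right)} = -2 + \left(-3 + T T\right) = -2 + \left(-3 + T^{2}\right) = -5 + T^{2}$)
$X = \frac{1}{2} \approx 0.5$
$N{\left(f \right)} = - \frac{11}{2}$ ($N{\left(f \right)} = -5 + \frac{1}{2} \left(-1\right) = -5 - \frac{1}{2} = - \frac{11}{2}$)
$l = 7260$ ($l = \left(- \frac{11}{2}\right) \left(-120\right) \left(-5 + 4^{2}\right) = 660 \left(-5 + 16\right) = 660 \cdot 11 = 7260$)
$-3982881 + l = -3982881 + 7260 = -3975621$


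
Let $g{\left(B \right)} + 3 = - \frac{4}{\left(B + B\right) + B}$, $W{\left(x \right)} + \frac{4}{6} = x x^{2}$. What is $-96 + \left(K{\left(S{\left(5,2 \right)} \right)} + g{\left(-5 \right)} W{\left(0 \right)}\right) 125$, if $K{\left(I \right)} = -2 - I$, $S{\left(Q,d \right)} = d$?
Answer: $- \frac{3314}{9} \approx -368.22$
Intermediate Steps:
$W{\left(x \right)} = - \frac{2}{3} + x^{3}$ ($W{\left(x \right)} = - \frac{2}{3} + x x^{2} = - \frac{2}{3} + x^{3}$)
$g{\left(B \right)} = -3 - \frac{4}{3 B}$ ($g{\left(B \right)} = -3 - \frac{4}{\left(B + B\right) + B} = -3 - \frac{4}{2 B + B} = -3 - \frac{4}{3 B}$)
$-96 + \left(K{\left(S{\left(5,2 \right)} \right)} + g{\left(-5 \right)} W{\left(0 \right)}\right) 125 = -96 + \left(\left(-2 - 2\right) + \left(-3 - \frac{4}{3 \left(-5\right)}\right) \left(- \frac{2}{3} + 0^{3}\right)\right) 125 = -96 + \left(\left(-2 - 2\right) + \left(-3 - - \frac{4}{15}\right) \left(- \frac{2}{3} + 0\right)\right) 125 = -96 + \left(-4 + \left(-3 + \frac{4}{15}\right) \left(- \frac{2}{3}\right)\right) 125 = -96 + \left(-4 - - \frac{82}{45}\right) 125 = -96 + \left(-4 + \frac{82}{45}\right) 125 = -96 - \frac{2450}{9} = - \frac{3314}{9}$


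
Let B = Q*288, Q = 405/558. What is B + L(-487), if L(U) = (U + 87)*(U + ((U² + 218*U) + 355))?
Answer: -1622793920/31 ≈ -5.2348e+7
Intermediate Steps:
L(U) = (87 + U)*(355 + U² + 219*U) (L(U) = (87 + U)*(U + (355 + U² + 218*U)) = (87 + U)*(355 + U² + 219*U))
Q = 45/62 (Q = 405*(1/558) = 45/62 ≈ 0.72581)
B = 6480/31 (B = (45/62)*288 = 6480/31 ≈ 209.03)
B + L(-487) = 6480/31 + (30885 + (-487)³ + 306*(-487)² + 19408*(-487)) = 6480/31 + (30885 - 115501303 + 306*237169 - 9451696) = 6480/31 + (30885 - 115501303 + 72573714 - 9451696) = 6480/31 - 52348400 = -1622793920/31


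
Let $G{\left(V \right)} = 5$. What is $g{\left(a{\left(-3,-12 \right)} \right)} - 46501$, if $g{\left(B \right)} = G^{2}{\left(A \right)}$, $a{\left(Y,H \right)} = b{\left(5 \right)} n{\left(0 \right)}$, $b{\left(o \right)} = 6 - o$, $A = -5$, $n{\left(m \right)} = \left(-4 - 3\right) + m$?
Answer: $-46476$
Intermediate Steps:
$n{\left(m \right)} = -7 + m$
$a{\left(Y,H \right)} = -7$ ($a{\left(Y,H \right)} = \left(6 - 5\right) \left(-7 + 0\right) = \left(6 - 5\right) \left(-7\right) = 1 \left(-7\right) = -7$)
$g{\left(B \right)} = 25$ ($g{\left(B \right)} = 5^{2} = 25$)
$g{\left(a{\left(-3,-12 \right)} \right)} - 46501 = 25 - 46501 = -46476$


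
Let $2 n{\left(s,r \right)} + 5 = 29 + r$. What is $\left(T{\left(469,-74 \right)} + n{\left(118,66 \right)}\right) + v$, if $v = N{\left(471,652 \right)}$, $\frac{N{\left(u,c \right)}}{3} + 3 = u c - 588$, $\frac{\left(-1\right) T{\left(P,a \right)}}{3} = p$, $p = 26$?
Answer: $919470$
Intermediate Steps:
$n{\left(s,r \right)} = 12 + \frac{r}{2}$ ($n{\left(s,r \right)} = - \frac{5}{2} + \frac{29 + r}{2} = - \frac{5}{2} + \left(\frac{29}{2} + \frac{r}{2}\right) = 12 + \frac{r}{2}$)
$T{\left(P,a \right)} = -78$ ($T{\left(P,a \right)} = \left(-3\right) 26 = -78$)
$N{\left(u,c \right)} = -1773 + 3 c u$ ($N{\left(u,c \right)} = -9 + 3 \left(u c - 588\right) = -9 + 3 \left(c u - 588\right) = -9 + 3 \left(-588 + c u\right) = -9 + \left(-1764 + 3 c u\right) = -1773 + 3 c u$)
$v = 919503$ ($v = -1773 + 3 \cdot 652 \cdot 471 = -1773 + 921276 = 919503$)
$\left(T{\left(469,-74 \right)} + n{\left(118,66 \right)}\right) + v = \left(-78 + \left(12 + \frac{1}{2} \cdot 66\right)\right) + 919503 = \left(-78 + \left(12 + 33\right)\right) + 919503 = \left(-78 + 45\right) + 919503 = -33 + 919503 = 919470$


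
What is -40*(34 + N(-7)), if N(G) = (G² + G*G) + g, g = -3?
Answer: -5160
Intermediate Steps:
N(G) = -3 + 2*G² (N(G) = (G² + G*G) - 3 = (G² + G²) - 3 = 2*G² - 3 = -3 + 2*G²)
-40*(34 + N(-7)) = -40*(34 + (-3 + 2*(-7)²)) = -40*(34 + (-3 + 2*49)) = -40*(34 + (-3 + 98)) = -40*(34 + 95) = -40*129 = -5160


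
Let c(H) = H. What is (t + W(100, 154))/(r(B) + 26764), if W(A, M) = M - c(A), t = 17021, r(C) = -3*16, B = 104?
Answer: 17075/26716 ≈ 0.63913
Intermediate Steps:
r(C) = -48
W(A, M) = M - A
(t + W(100, 154))/(r(B) + 26764) = (17021 + (154 - 1*100))/(-48 + 26764) = (17021 + (154 - 100))/26716 = (17021 + 54)*(1/26716) = 17075*(1/26716) = 17075/26716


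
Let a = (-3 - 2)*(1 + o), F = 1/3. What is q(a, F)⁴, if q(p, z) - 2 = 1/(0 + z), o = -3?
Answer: 625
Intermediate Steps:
F = ⅓ (F = 1*(⅓) = ⅓ ≈ 0.33333)
a = 10 (a = (-3 - 2)*(1 - 3) = -5*(-2) = 10)
q(p, z) = 2 + 1/z (q(p, z) = 2 + 1/(0 + z) = 2 + 1/z)
q(a, F)⁴ = (2 + 1/(⅓))⁴ = (2 + 3)⁴ = 5⁴ = 625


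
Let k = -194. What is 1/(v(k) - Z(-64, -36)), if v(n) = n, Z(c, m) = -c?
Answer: -1/258 ≈ -0.0038760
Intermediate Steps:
1/(v(k) - Z(-64, -36)) = 1/(-194 - (-1)*(-64)) = 1/(-194 - 1*64) = 1/(-194 - 64) = 1/(-258) = -1/258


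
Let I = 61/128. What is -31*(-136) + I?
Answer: 539709/128 ≈ 4216.5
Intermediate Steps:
I = 61/128 (I = 61*(1/128) = 61/128 ≈ 0.47656)
-31*(-136) + I = -31*(-136) + 61/128 = 4216 + 61/128 = 539709/128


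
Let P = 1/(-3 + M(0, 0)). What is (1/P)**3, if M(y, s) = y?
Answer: -27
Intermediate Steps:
P = -1/3 (P = 1/(-3 + 0) = 1/(-3) = -1/3 ≈ -0.33333)
(1/P)**3 = (1/(-1/3))**3 = (-3)**3 = -27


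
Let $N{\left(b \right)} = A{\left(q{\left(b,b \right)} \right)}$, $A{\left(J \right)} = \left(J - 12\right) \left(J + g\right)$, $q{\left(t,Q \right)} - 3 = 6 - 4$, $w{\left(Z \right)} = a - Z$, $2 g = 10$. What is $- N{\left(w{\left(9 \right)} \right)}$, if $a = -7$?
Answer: $70$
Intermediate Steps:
$g = 5$ ($g = \frac{1}{2} \cdot 10 = 5$)
$w{\left(Z \right)} = -7 - Z$
$q{\left(t,Q \right)} = 5$ ($q{\left(t,Q \right)} = 3 + \left(6 - 4\right) = 3 + 2 = 5$)
$A{\left(J \right)} = \left(-12 + J\right) \left(5 + J\right)$ ($A{\left(J \right)} = \left(J - 12\right) \left(J + 5\right) = \left(-12 + J\right) \left(5 + J\right)$)
$N{\left(b \right)} = -70$ ($N{\left(b \right)} = -60 + 5^{2} - 35 = -60 + 25 - 35 = -70$)
$- N{\left(w{\left(9 \right)} \right)} = \left(-1\right) \left(-70\right) = 70$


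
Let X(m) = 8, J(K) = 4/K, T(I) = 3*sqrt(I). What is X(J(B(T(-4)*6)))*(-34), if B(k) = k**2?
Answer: -272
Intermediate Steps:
X(J(B(T(-4)*6)))*(-34) = 8*(-34) = -272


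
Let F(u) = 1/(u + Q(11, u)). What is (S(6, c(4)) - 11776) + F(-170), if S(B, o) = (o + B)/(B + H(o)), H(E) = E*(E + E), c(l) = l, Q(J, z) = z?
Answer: -76071279/6460 ≈ -11776.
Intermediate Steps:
F(u) = 1/(2*u) (F(u) = 1/(u + u) = 1/(2*u))
H(E) = 2*E² (H(E) = E*(2*E) = 2*E²)
S(B, o) = (B + o)/(B + 2*o²) (S(B, o) = (o + B)/(B + 2*o²) = (B + o)/(B + 2*o²))
(S(6, c(4)) - 11776) + F(-170) = ((6 + 4)/(6 + 2*4²) - 11776) + (½)/(-170) = (10/(6 + 2*16) - 11776) + (½)*(-1/170) = (10/(6 + 32) - 11776) - 1/340 = (10/38 - 11776) - 1/340 = ((1/38)*10 - 11776) - 1/340 = (5/19 - 11776) - 1/340 = -223739/19 - 1/340 = -76071279/6460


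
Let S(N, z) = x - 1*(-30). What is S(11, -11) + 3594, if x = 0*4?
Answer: 3624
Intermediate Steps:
x = 0
S(N, z) = 30 (S(N, z) = 0 - 1*(-30) = 0 + 30 = 30)
S(11, -11) + 3594 = 30 + 3594 = 3624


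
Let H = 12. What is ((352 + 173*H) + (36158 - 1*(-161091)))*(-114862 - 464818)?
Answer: -115748763360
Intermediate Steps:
((352 + 173*H) + (36158 - 1*(-161091)))*(-114862 - 464818) = ((352 + 173*12) + (36158 - 1*(-161091)))*(-114862 - 464818) = ((352 + 2076) + (36158 + 161091))*(-579680) = (2428 + 197249)*(-579680) = 199677*(-579680) = -115748763360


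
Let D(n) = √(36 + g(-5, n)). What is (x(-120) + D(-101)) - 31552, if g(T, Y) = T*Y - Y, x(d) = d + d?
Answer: -31792 + √642 ≈ -31767.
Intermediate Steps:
x(d) = 2*d
g(T, Y) = -Y + T*Y
D(n) = √(36 - 6*n) (D(n) = √(36 + n*(-1 - 5)) = √(36 + n*(-6)) = √(36 - 6*n))
(x(-120) + D(-101)) - 31552 = (2*(-120) + √(36 - 6*(-101))) - 31552 = (-240 + √(36 + 606)) - 31552 = (-240 + √642) - 31552 = -31792 + √642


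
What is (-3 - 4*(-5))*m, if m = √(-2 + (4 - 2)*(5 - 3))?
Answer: 17*√2 ≈ 24.042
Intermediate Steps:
m = √2 (m = √(-2 + 2*2) = √(-2 + 4) = √2 ≈ 1.4142)
(-3 - 4*(-5))*m = (-3 - 4*(-5))*√2 = (-3 + 20)*√2 = 17*√2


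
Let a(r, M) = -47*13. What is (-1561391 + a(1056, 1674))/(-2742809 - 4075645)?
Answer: 781001/3409227 ≈ 0.22908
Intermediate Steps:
a(r, M) = -611
(-1561391 + a(1056, 1674))/(-2742809 - 4075645) = (-1561391 - 611)/(-2742809 - 4075645) = -1562002/(-6818454) = -1562002*(-1/6818454) = 781001/3409227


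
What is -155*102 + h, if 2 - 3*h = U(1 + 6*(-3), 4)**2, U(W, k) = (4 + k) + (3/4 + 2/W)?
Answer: -219651641/13872 ≈ -15834.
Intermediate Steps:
U(W, k) = 19/4 + k + 2/W (U(W, k) = (4 + k) + (3*(1/4) + 2/W) = (4 + k) + (3/4 + 2/W) = 19/4 + k + 2/W)
h = -335321/13872 (h = 2/3 - (19/4 + 4 + 2/(1 + 6*(-3)))**2/3 = 2/3 - (19/4 + 4 + 2/(1 - 18))**2/3 = 2/3 - (19/4 + 4 + 2/(-17))**2/3 = 2/3 - (19/4 + 4 + 2*(-1/17))**2/3 = 2/3 - (19/4 + 4 - 2/17)**2/3 = 2/3 - (587/68)**2/3 = 2/3 - 1/3*344569/4624 = 2/3 - 344569/13872 = -335321/13872 ≈ -24.173)
-155*102 + h = -155*102 - 335321/13872 = -15810 - 335321/13872 = -219651641/13872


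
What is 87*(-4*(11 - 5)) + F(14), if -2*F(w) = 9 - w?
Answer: -4171/2 ≈ -2085.5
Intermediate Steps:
F(w) = -9/2 + w/2 (F(w) = -(9 - w)/2 = -9/2 + w/2)
87*(-4*(11 - 5)) + F(14) = 87*(-4*(11 - 5)) + (-9/2 + (1/2)*14) = 87*(-4*6) + (-9/2 + 7) = 87*(-24) + 5/2 = -2088 + 5/2 = -4171/2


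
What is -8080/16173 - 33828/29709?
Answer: -87460996/53387073 ≈ -1.6382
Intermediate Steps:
-8080/16173 - 33828/29709 = -8080*1/16173 - 33828*1/29709 = -8080/16173 - 11276/9903 = -87460996/53387073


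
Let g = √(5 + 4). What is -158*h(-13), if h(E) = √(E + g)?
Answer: -158*I*√10 ≈ -499.64*I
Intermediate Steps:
g = 3 (g = √9 = 3)
h(E) = √(3 + E) (h(E) = √(E + 3) = √(3 + E))
-158*h(-13) = -158*√(3 - 13) = -158*I*√10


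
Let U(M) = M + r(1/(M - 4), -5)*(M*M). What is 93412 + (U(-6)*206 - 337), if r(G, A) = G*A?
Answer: 95547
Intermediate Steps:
r(G, A) = A*G
U(M) = M - 5*M²/(-4 + M) (U(M) = M + (-5/(M - 4))*(M*M) = M + (-5/(-4 + M))*M² = M - 5*M²/(-4 + M))
93412 + (U(-6)*206 - 337) = 93412 + ((4*(-6)*(-1 - 1*(-6))/(-4 - 6))*206 - 337) = 93412 + ((4*(-6)*(-1 + 6)/(-10))*206 - 337) = 93412 + ((4*(-6)*(-⅒)*5)*206 - 337) = 93412 + (12*206 - 337) = 93412 + (2472 - 337) = 93412 + 2135 = 95547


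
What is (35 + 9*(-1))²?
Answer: 676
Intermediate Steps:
(35 + 9*(-1))² = (35 - 9)² = 26² = 676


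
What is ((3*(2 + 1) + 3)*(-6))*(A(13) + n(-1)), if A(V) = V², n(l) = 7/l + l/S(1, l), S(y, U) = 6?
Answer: -11652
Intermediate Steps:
n(l) = 7/l + l/6
((3*(2 + 1) + 3)*(-6))*(A(13) + n(-1)) = ((3*(2 + 1) + 3)*(-6))*(13² + (7/(-1) + (⅙)*(-1))) = ((3*3 + 3)*(-6))*(169 + (7*(-1) - ⅙)) = ((9 + 3)*(-6))*(169 + (-7 - ⅙)) = (12*(-6))*(169 - 43/6) = -72*971/6 = -11652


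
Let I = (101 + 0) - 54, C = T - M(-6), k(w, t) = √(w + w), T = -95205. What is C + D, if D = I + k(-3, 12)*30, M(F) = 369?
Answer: -95527 + 30*I*√6 ≈ -95527.0 + 73.485*I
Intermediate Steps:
k(w, t) = √2*√w (k(w, t) = √(2*w) = √2*√w)
C = -95574 (C = -95205 - 1*369 = -95205 - 369 = -95574)
I = 47 (I = 101 - 54 = 47)
D = 47 + 30*I*√6 (D = 47 + (√2*√(-3))*30 = 47 + (√2*(I*√3))*30 = 47 + (I*√6)*30 = 47 + 30*I*√6 ≈ 47.0 + 73.485*I)
C + D = -95574 + (47 + 30*I*√6) = -95527 + 30*I*√6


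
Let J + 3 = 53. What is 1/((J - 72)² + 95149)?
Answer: 1/95633 ≈ 1.0457e-5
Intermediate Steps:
J = 50 (J = -3 + 53 = 50)
1/((J - 72)² + 95149) = 1/((50 - 72)² + 95149) = 1/((-22)² + 95149) = 1/(484 + 95149) = 1/95633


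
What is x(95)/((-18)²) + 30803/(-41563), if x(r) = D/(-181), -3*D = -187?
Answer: -5427005677/7312261716 ≈ -0.74218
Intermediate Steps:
D = 187/3 (D = -⅓*(-187) = 187/3 ≈ 62.333)
x(r) = -187/543 (x(r) = (187/3)/(-181) = (187/3)*(-1/181) = -187/543)
x(95)/((-18)²) + 30803/(-41563) = -187/(543*((-18)²)) + 30803/(-41563) = -187/543/324 + 30803*(-1/41563) = -187/543*1/324 - 30803/41563 = -187/175932 - 30803/41563 = -5427005677/7312261716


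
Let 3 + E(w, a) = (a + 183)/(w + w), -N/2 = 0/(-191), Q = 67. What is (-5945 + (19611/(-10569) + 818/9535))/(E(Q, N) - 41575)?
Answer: 26768205713604/187148981850545 ≈ 0.14303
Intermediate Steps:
N = 0 (N = -0/(-191) = -0*(-1)/191 = -2*0 = 0)
E(w, a) = -3 + (183 + a)/(2*w) (E(w, a) = -3 + (a + 183)/(w + w) = -3 + (183 + a)/((2*w)) = -3 + (183 + a)*(1/(2*w)) = -3 + (183 + a)/(2*w))
(-5945 + (19611/(-10569) + 818/9535))/(E(Q, N) - 41575) = (-5945 + (19611/(-10569) + 818/9535))/((1/2)*(183 + 0 - 6*67)/67 - 41575) = (-5945 + (19611*(-1/10569) + 818*(1/9535)))/((1/2)*(1/67)*(183 + 0 - 402) - 41575) = (-5945 + (-6537/3523 + 818/9535))/((1/2)*(1/67)*(-219) - 41575) = (-5945 - 59448481/33591805)/(-219/134 - 41575) = -199762729206/(33591805*(-5571269/134)) = -199762729206/33591805*(-134/5571269) = 26768205713604/187148981850545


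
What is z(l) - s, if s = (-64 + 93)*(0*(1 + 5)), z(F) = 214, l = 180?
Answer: 214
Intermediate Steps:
s = 0 (s = 29*(0*6) = 29*0 = 0)
z(l) - s = 214 - 1*0 = 214 + 0 = 214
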